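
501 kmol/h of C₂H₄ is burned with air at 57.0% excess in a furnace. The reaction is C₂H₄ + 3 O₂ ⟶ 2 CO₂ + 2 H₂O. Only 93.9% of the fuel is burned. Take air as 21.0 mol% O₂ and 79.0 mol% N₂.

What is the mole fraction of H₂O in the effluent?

0.0802

Stoichiometric O₂ = 3 × 501 = 1503 kmol/h; O₂ fed = 1503 × 1.570 = 2360 kmol/h.
N₂ fed = 2360 × 79/21 = 8877 kmol/h.
Fuel reacted = 0.939 × 501 → ξ = 470.4 kmol/h.
Outlet (n = n₀ + ν ξ):
  C₂H₄: 501 − 1(470.4) = 30.56
  O₂: 2360 − 3(470.4) = 948.4
  N₂: 8877 (inert)
  CO₂: 0 + 2(470.4) = 940.9
  H₂O: 0 + 2(470.4) = 940.9
Total out = 11740 kmol/h; y_H₂O = 940.9 / 11740 = 0.08016.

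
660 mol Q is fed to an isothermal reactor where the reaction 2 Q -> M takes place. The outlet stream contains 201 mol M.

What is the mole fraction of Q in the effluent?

For M: n = n₀ + 1ξ → 201 = 0 + 1ξ, giving ξ = 201 mol.
Outlet amounts (n = n₀ + ν ξ):
  Q: 660 − 2(201) = 258
  M: 0 + 1(201) = 201
Total out = 459 mol; y_Q = 258 / 459 = 0.5621.

0.562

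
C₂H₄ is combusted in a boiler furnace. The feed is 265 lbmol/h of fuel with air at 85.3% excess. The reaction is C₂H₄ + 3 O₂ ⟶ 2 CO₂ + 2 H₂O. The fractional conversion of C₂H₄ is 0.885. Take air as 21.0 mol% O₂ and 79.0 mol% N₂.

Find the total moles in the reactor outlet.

7280 lbmol/h

Stoichiometric O₂ = 3 × 265 = 795 lbmol/h; O₂ fed = 795 × 1.853 = 1473 lbmol/h.
N₂ fed = 1473 × 79/21 = 5542 lbmol/h.
Fuel reacted = 0.885 × 265 → ξ = 234.5 lbmol/h.
Outlet (n = n₀ + ν ξ):
  C₂H₄: 265 − 1(234.5) = 30.47
  O₂: 1473 − 3(234.5) = 769.6
  N₂: 5542 (inert)
  CO₂: 0 + 2(234.5) = 469.1
  H₂O: 0 + 2(234.5) = 469.1
Total out = 30.47 + 769.6 + 5542 + 469.1 + 469.1 = 7280 lbmol/h.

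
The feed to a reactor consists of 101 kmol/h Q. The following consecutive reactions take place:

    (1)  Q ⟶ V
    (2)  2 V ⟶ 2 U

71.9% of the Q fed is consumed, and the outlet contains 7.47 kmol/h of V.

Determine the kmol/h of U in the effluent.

Conversion of Q: Q consumed = 1ξ₁ = 0.719 × 101 → ξ₁ = 72.62 kmol/h.
V balance: n_V = 0 + 1ξ₁ − 2ξ₂ = 7.47 → ξ₂ = (1·72.62 − 7.47)/2 = 32.57 kmol/h.
Outlet amounts (n = n₀ + Σ ν·ξ):
  Q: 101 − 1(72.62) = 28.38
  V: 0 + 1(72.62) − 2(32.57) = 7.47
  U: 0 + 2(32.57) = 65.15

65.1 kmol/h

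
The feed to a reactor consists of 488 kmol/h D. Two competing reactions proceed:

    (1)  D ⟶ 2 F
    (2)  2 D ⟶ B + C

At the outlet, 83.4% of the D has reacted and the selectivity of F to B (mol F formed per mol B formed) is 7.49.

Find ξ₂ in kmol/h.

Conversion of D: D consumed = 0.834 × 488 = 407 kmol/h = 1ξ₁ + 2ξ₂.
Selectivity: 2ξ₁ / (1ξ₂) = 7.49 → ξ₁ = 3.745 ξ₂.
Substitute: (1·3.745 + 2) ξ₂ = 407 → ξ₂ = 70.84 kmol/h, ξ₁ = 265.3 kmol/h.
Outlet amounts (n = n₀ + Σ ν·ξ):
  D: 488 − 1(265.3) − 2(70.84) = 81.01
  F: 0 + 2(265.3) = 530.6
  B: 0 + 1(70.84) = 70.84
  C: 0 + 1(70.84) = 70.84

ξ₂ = 70.8 kmol/h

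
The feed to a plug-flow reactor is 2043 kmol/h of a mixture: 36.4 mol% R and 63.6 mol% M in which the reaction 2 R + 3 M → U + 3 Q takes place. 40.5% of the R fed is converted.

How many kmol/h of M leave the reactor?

R reacted = 0.405 × 743.7 = 301.2 kmol/h; ν_R = −2, so ξ = 301.2/2 = 150.6 kmol/h.
Outlet amounts (n = n₀ + ν ξ):
  R: 743.7 − 2(150.6) = 442.5
  M: 1299 − 3(150.6) = 847.6
  U: 0 + 1(150.6) = 150.6
  Q: 0 + 3(150.6) = 451.8

848 kmol/h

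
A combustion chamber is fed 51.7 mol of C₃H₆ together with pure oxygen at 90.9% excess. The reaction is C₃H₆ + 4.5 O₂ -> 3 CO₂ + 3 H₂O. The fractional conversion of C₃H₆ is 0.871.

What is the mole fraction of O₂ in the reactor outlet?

Stoichiometric O₂ = 4.5 × 51.7 = 232.7 mol; O₂ fed = 232.7 × 1.909 = 444.1 mol.
Fuel reacted = 0.871 × 51.7 → ξ = 45.03 mol.
Outlet (n = n₀ + ν ξ):
  C₃H₆: 51.7 − 1(45.03) = 6.669
  O₂: 444.1 − 4.5(45.03) = 241.5
  CO₂: 0 + 3(45.03) = 135.1
  H₂O: 0 + 3(45.03) = 135.1
Total out = 518.3 mol; y_O₂ = 241.5 / 518.3 = 0.4659.

0.466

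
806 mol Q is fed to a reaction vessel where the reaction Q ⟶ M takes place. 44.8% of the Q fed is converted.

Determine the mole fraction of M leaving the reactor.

Q reacted = 0.448 × 806 = 361.1 mol; ν_Q = −1, so ξ = 361.1/1 = 361.1 mol.
Outlet amounts (n = n₀ + ν ξ):
  Q: 806 − 1(361.1) = 444.9
  M: 0 + 1(361.1) = 361.1
Total out = 806 mol; y_M = 361.1 / 806 = 0.448.

0.448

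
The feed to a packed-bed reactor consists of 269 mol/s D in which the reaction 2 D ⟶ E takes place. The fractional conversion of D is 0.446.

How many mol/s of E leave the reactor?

D reacted = 0.446 × 269 = 120 mol/s; ν_D = −2, so ξ = 120/2 = 59.99 mol/s.
Outlet amounts (n = n₀ + ν ξ):
  D: 269 − 2(59.99) = 149
  E: 0 + 1(59.99) = 59.99

60 mol/s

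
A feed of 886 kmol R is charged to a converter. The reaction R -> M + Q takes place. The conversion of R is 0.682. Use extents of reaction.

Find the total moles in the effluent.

1490 kmol

R reacted = 0.682 × 886 = 604.3 kmol; ν_R = −1, so ξ = 604.3/1 = 604.3 kmol.
Outlet amounts (n = n₀ + ν ξ):
  R: 886 − 1(604.3) = 281.7
  M: 0 + 1(604.3) = 604.3
  Q: 0 + 1(604.3) = 604.3
Total out = 281.7 + 604.3 + 604.3 = 1490 kmol.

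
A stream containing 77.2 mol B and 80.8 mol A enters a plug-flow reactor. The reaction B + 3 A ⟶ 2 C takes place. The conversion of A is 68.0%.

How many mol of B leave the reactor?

A reacted = 0.68 × 80.8 = 54.94 mol; ν_A = −3, so ξ = 54.94/3 = 18.31 mol.
Outlet amounts (n = n₀ + ν ξ):
  B: 77.2 − 1(18.31) = 58.89
  A: 80.8 − 3(18.31) = 25.86
  C: 0 + 2(18.31) = 36.63

58.9 mol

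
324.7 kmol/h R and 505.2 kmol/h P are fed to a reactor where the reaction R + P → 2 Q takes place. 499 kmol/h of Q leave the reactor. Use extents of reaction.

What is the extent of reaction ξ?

For Q: n = n₀ + 2ξ → 499 = 0 + 2ξ, giving ξ = 249.5 kmol/h.
Outlet amounts (n = n₀ + ν ξ):
  R: 324.7 − 1(249.5) = 75.2
  P: 505.2 − 1(249.5) = 255.7
  Q: 0 + 2(249.5) = 499

ξ = 250 kmol/h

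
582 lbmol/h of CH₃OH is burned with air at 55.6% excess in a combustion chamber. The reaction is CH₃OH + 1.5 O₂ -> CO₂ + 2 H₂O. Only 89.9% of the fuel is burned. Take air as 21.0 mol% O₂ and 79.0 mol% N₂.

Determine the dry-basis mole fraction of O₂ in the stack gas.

Stoichiometric O₂ = 1.5 × 582 = 873 lbmol/h; O₂ fed = 873 × 1.556 = 1358 lbmol/h.
N₂ fed = 1358 × 79/21 = 5110 lbmol/h.
Fuel reacted = 0.899 × 582 → ξ = 523.2 lbmol/h.
Outlet (n = n₀ + ν ξ):
  CH₃OH: 582 − 1(523.2) = 58.78
  O₂: 1358 − 1.5(523.2) = 573.6
  N₂: 5110 (inert)
  CO₂: 0 + 1(523.2) = 523.2
  H₂O: 0 + 2(523.2) = 1046
Dry total = 6266 lbmol/h; y_O₂ (dry) = 573.6 / 6266 = 0.09154.

0.0915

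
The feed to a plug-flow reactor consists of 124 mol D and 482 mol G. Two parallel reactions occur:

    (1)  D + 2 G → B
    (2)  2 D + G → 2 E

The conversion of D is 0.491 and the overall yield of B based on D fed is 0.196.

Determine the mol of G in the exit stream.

415 mol

Yield of B: 1ξ₁ / 124 = 0.196 → ξ₁ = 24.3 mol.
Conversion of D: 1ξ₁ + 2ξ₂ = 0.491 × 124 = 60.88 → ξ₂ = 18.29 mol.
Outlet amounts (n = n₀ + Σ ν·ξ):
  D: 124 − 1(24.3) − 2(18.29) = 63.12
  G: 482 − 2(24.3) − 1(18.29) = 415.1
  B: 0 + 1(24.3) = 24.3
  E: 0 + 2(18.29) = 36.58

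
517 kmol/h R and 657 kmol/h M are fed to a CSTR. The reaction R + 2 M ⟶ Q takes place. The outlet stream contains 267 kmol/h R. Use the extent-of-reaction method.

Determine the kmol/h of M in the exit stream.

For R: n = n₀ − 1ξ → 267 = 517 − 1ξ, giving ξ = 250 kmol/h.
Outlet amounts (n = n₀ + ν ξ):
  R: 517 − 1(250) = 267
  M: 657 − 2(250) = 157
  Q: 0 + 1(250) = 250

157 kmol/h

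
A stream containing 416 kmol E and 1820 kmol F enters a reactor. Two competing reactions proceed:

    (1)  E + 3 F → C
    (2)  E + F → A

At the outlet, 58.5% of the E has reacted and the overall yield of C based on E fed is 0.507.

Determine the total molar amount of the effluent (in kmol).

Yield of C: 1ξ₁ / 416 = 0.507 → ξ₁ = 210.9 kmol.
Conversion of E: 1ξ₁ + 1ξ₂ = 0.585 × 416 = 243.4 → ξ₂ = 32.45 kmol.
Outlet amounts (n = n₀ + Σ ν·ξ):
  E: 416 − 1(210.9) − 1(32.45) = 172.6
  F: 1820 − 3(210.9) − 1(32.45) = 1155
  C: 0 + 1(210.9) = 210.9
  A: 0 + 1(32.45) = 32.45
Total out = 172.6 + 1155 + 210.9 + 32.45 = 1571 kmol.

1570 kmol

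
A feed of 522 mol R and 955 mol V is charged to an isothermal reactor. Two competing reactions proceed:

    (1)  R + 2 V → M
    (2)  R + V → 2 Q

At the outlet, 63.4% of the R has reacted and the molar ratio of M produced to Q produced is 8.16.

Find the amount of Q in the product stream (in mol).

Conversion of R: R consumed = 0.634 × 522 = 330.9 mol = 1ξ₁ + 1ξ₂.
Selectivity: 1ξ₁ / (2ξ₂) = 8.16 → ξ₁ = 16.32 ξ₂.
Substitute: (1·16.32 + 1) ξ₂ = 330.9 → ξ₂ = 19.11 mol, ξ₁ = 311.8 mol.
Outlet amounts (n = n₀ + Σ ν·ξ):
  R: 522 − 1(311.8) − 1(19.11) = 191.1
  V: 955 − 2(311.8) − 1(19.11) = 312.2
  M: 0 + 1(311.8) = 311.8
  Q: 0 + 2(19.11) = 38.22

38.2 mol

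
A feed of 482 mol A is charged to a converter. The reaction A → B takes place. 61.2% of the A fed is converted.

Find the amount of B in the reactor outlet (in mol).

A reacted = 0.612 × 482 = 295 mol; ν_A = −1, so ξ = 295/1 = 295 mol.
Outlet amounts (n = n₀ + ν ξ):
  A: 482 − 1(295) = 187
  B: 0 + 1(295) = 295

295 mol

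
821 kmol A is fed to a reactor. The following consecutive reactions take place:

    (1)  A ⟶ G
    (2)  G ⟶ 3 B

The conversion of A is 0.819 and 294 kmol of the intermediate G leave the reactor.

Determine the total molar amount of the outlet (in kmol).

Conversion of A: A consumed = 1ξ₁ = 0.819 × 821 → ξ₁ = 672.4 kmol.
G balance: n_G = 0 + 1ξ₁ − 1ξ₂ = 294 → ξ₂ = (1·672.4 − 294)/1 = 378.4 kmol.
Outlet amounts (n = n₀ + Σ ν·ξ):
  A: 821 − 1(672.4) = 148.6
  G: 0 + 1(672.4) − 1(378.4) = 294
  B: 0 + 3(378.4) = 1135
Total out = 148.6 + 294 + 1135 = 1578 kmol.

1580 kmol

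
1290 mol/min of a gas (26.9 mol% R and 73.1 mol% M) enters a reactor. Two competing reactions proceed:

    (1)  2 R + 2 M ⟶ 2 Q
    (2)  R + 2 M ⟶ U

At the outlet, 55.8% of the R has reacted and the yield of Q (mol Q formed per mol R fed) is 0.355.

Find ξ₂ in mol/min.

ξ₂ = 70.4 mol/min

Yield of Q: 2ξ₁ / 347 = 0.355 → ξ₁ = 61.59 mol/min.
Conversion of R: 2ξ₁ + 1ξ₂ = 0.558 × 347 = 193.6 → ξ₂ = 70.44 mol/min.
Outlet amounts (n = n₀ + Σ ν·ξ):
  R: 347 − 2(61.59) − 1(70.44) = 153.4
  M: 943 − 2(61.59) − 2(70.44) = 678.9
  Q: 0 + 2(61.59) = 123.2
  U: 0 + 1(70.44) = 70.44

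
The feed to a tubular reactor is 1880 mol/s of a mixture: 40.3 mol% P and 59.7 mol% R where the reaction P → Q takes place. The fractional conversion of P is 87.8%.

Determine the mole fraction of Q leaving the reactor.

P reacted = 0.878 × 757.6 = 665.2 mol/s; ν_P = −1, so ξ = 665.2/1 = 665.2 mol/s.
Outlet amounts (n = n₀ + ν ξ):
  P: 757.6 − 1(665.2) = 92.43
  Q: 0 + 1(665.2) = 665.2
  R: 1122 (inert)
Total out = 1880 mol/s; y_Q = 665.2 / 1880 = 0.3538.

0.354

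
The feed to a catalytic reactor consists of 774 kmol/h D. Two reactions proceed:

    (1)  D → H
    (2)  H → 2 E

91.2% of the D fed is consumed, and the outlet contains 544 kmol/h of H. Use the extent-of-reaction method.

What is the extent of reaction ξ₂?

ξ₂ = 162 kmol/h

Conversion of D: D consumed = 1ξ₁ = 0.912 × 774 → ξ₁ = 705.9 kmol/h.
H balance: n_H = 0 + 1ξ₁ − 1ξ₂ = 544 → ξ₂ = (1·705.9 − 544)/1 = 161.9 kmol/h.
Outlet amounts (n = n₀ + Σ ν·ξ):
  D: 774 − 1(705.9) = 68.11
  H: 0 + 1(705.9) − 1(161.9) = 544
  E: 0 + 2(161.9) = 323.8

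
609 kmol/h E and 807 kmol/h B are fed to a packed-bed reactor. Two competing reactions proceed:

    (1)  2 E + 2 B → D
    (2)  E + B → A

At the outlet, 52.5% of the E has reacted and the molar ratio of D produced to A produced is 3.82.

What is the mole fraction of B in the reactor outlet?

Conversion of E: E consumed = 0.525 × 609 = 319.7 kmol/h = 2ξ₁ + 1ξ₂.
Selectivity: 1ξ₁ / (1ξ₂) = 3.82 → ξ₁ = 3.82 ξ₂.
Substitute: (2·3.82 + 1) ξ₂ = 319.7 → ξ₂ = 37.01 kmol/h, ξ₁ = 141.4 kmol/h.
Outlet amounts (n = n₀ + Σ ν·ξ):
  E: 609 − 2(141.4) − 1(37.01) = 289.3
  B: 807 − 2(141.4) − 1(37.01) = 487.3
  D: 0 + 1(141.4) = 141.4
  A: 0 + 1(37.01) = 37.01
Total out = 954.9 kmol/h; y_B = 487.3 / 954.9 = 0.5103.

0.51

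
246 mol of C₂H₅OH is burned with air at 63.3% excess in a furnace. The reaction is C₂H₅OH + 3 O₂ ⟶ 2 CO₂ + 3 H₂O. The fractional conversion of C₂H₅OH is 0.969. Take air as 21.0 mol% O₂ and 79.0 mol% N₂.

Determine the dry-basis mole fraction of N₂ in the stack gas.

Stoichiometric O₂ = 3 × 246 = 738 mol; O₂ fed = 738 × 1.633 = 1205 mol.
N₂ fed = 1205 × 79/21 = 4534 mol.
Fuel reacted = 0.969 × 246 → ξ = 238.4 mol.
Outlet (n = n₀ + ν ξ):
  C₂H₅OH: 246 − 1(238.4) = 7.626
  O₂: 1205 − 3(238.4) = 490
  N₂: 4534 (inert)
  CO₂: 0 + 2(238.4) = 476.7
  H₂O: 0 + 3(238.4) = 715.1
Dry total = 5508 mol; y_N₂ (dry) = 4534 / 5508 = 0.8231.

0.823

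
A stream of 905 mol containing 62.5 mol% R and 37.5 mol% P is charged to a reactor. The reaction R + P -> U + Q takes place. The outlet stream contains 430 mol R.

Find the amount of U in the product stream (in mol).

For R: n = n₀ − 1ξ → 430 = 565.6 − 1ξ, giving ξ = 135.6 mol.
Outlet amounts (n = n₀ + ν ξ):
  R: 565.6 − 1(135.6) = 430
  P: 339.4 − 1(135.6) = 203.8
  U: 0 + 1(135.6) = 135.6
  Q: 0 + 1(135.6) = 135.6

136 mol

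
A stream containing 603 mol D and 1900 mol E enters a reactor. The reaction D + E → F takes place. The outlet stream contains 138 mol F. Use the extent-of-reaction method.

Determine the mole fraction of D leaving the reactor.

For F: n = n₀ + 1ξ → 138 = 0 + 1ξ, giving ξ = 138 mol.
Outlet amounts (n = n₀ + ν ξ):
  D: 603 − 1(138) = 465
  E: 1900 − 1(138) = 1762
  F: 0 + 1(138) = 138
Total out = 2365 mol; y_D = 465 / 2365 = 0.1966.

0.197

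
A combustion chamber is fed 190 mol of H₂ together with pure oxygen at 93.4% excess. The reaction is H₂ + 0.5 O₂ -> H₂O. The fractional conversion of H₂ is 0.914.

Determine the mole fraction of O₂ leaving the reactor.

Stoichiometric O₂ = 0.5 × 190 = 95 mol; O₂ fed = 95 × 1.934 = 183.7 mol.
Fuel reacted = 0.914 × 190 → ξ = 173.7 mol.
Outlet (n = n₀ + ν ξ):
  H₂: 190 − 1(173.7) = 16.34
  O₂: 183.7 − 0.5(173.7) = 96.9
  H₂O: 0 + 1(173.7) = 173.7
Total out = 286.9 mol; y_O₂ = 96.9 / 286.9 = 0.3377.

0.338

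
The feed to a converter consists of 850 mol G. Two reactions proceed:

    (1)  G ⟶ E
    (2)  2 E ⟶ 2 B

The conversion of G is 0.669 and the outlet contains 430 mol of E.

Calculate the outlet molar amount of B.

Conversion of G: G consumed = 1ξ₁ = 0.669 × 850 → ξ₁ = 568.6 mol.
E balance: n_E = 0 + 1ξ₁ − 2ξ₂ = 430 → ξ₂ = (1·568.6 − 430)/2 = 69.32 mol.
Outlet amounts (n = n₀ + Σ ν·ξ):
  G: 850 − 1(568.6) = 281.4
  E: 0 + 1(568.6) − 2(69.32) = 430
  B: 0 + 2(69.32) = 138.6

139 mol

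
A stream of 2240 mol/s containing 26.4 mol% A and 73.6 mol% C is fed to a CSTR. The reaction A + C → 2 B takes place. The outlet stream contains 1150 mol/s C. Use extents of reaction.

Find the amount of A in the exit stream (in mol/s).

For C: n = n₀ − 1ξ → 1150 = 1649 − 1ξ, giving ξ = 498.6 mol/s.
Outlet amounts (n = n₀ + ν ξ):
  A: 591.4 − 1(498.6) = 92.72
  C: 1649 − 1(498.6) = 1150
  B: 0 + 2(498.6) = 997.3

92.7 mol/s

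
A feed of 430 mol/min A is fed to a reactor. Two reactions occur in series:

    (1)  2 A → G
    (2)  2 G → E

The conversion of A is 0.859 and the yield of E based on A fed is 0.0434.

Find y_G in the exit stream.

0.65

Conversion of A: A consumed = 2ξ₁ = 0.859 × 430 → ξ₁ = 184.7 mol/min.
Yield of E: 1ξ₂ / 430 = 0.0434 → ξ₂ = 18.66 mol/min.
Outlet amounts (n = n₀ + Σ ν·ξ):
  A: 430 − 2(184.7) = 60.63
  G: 0 + 1(184.7) − 2(18.66) = 147.4
  E: 0 + 1(18.66) = 18.66
Total out = 226.7 mol/min; y_G = 147.4 / 226.7 = 0.6502.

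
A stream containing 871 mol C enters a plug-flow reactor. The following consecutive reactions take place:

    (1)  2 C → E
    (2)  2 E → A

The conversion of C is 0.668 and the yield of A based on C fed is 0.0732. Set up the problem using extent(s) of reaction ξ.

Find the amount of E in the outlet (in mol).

Conversion of C: C consumed = 2ξ₁ = 0.668 × 871 → ξ₁ = 290.9 mol.
Yield of A: 1ξ₂ / 871 = 0.0732 → ξ₂ = 63.76 mol.
Outlet amounts (n = n₀ + Σ ν·ξ):
  C: 871 − 2(290.9) = 289.2
  E: 0 + 1(290.9) − 2(63.76) = 163.4
  A: 0 + 1(63.76) = 63.76

163 mol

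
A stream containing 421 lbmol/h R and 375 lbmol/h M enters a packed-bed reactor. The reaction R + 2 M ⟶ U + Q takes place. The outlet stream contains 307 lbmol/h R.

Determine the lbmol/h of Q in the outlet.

For R: n = n₀ − 1ξ → 307 = 421 − 1ξ, giving ξ = 114 lbmol/h.
Outlet amounts (n = n₀ + ν ξ):
  R: 421 − 1(114) = 307
  M: 375 − 2(114) = 147
  U: 0 + 1(114) = 114
  Q: 0 + 1(114) = 114

114 lbmol/h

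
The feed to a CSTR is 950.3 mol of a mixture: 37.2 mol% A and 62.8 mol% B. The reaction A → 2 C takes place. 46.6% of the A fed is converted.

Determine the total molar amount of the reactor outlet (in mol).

A reacted = 0.466 × 353.5 = 164.7 mol; ν_A = −1, so ξ = 164.7/1 = 164.7 mol.
Outlet amounts (n = n₀ + ν ξ):
  A: 353.5 − 1(164.7) = 188.8
  C: 0 + 2(164.7) = 329.5
  B: 596.8 (inert)
Total out = 188.8 + 329.5 + 596.8 = 1115 mol.

1120 mol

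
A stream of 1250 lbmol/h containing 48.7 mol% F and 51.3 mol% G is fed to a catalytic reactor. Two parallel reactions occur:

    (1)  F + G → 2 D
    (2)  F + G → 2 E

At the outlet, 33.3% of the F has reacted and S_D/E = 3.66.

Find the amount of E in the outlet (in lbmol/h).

87 lbmol/h

Conversion of F: F consumed = 0.333 × 608.8 = 202.7 lbmol/h = 1ξ₁ + 1ξ₂.
Selectivity: 2ξ₁ / (2ξ₂) = 3.66 → ξ₁ = 3.66 ξ₂.
Substitute: (1·3.66 + 1) ξ₂ = 202.7 → ξ₂ = 43.5 lbmol/h, ξ₁ = 159.2 lbmol/h.
Outlet amounts (n = n₀ + Σ ν·ξ):
  F: 608.8 − 1(159.2) − 1(43.5) = 406
  G: 641.2 − 1(159.2) − 1(43.5) = 438.5
  D: 0 + 2(159.2) = 318.4
  E: 0 + 2(43.5) = 87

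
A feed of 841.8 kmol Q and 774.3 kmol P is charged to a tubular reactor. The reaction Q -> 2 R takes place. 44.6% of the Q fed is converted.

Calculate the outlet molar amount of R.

Q reacted = 0.446 × 841.8 = 375.4 kmol; ν_Q = −1, so ξ = 375.4/1 = 375.4 kmol.
Outlet amounts (n = n₀ + ν ξ):
  Q: 841.8 − 1(375.4) = 466.4
  R: 0 + 2(375.4) = 750.9
  P: 774.3 (inert)

751 kmol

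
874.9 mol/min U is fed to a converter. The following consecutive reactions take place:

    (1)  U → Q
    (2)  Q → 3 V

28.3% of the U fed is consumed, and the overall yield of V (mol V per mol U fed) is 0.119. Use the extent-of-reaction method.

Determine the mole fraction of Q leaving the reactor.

Conversion of U: U consumed = 1ξ₁ = 0.283 × 874.9 → ξ₁ = 247.6 mol/min.
Yield of V: 3ξ₂ / 874.9 = 0.119 → ξ₂ = 34.7 mol/min.
Outlet amounts (n = n₀ + Σ ν·ξ):
  U: 874.9 − 1(247.6) = 627.3
  Q: 0 + 1(247.6) − 1(34.7) = 212.9
  V: 0 + 3(34.7) = 104.1
Total out = 944.3 mol/min; y_Q = 212.9 / 944.3 = 0.2254.

0.225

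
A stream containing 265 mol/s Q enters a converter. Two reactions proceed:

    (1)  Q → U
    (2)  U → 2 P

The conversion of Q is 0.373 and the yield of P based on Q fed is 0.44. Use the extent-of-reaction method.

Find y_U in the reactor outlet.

Conversion of Q: Q consumed = 1ξ₁ = 0.373 × 265 → ξ₁ = 98.84 mol/s.
Yield of P: 2ξ₂ / 265 = 0.44 → ξ₂ = 58.3 mol/s.
Outlet amounts (n = n₀ + Σ ν·ξ):
  Q: 265 − 1(98.84) = 166.2
  U: 0 + 1(98.84) − 1(58.3) = 40.55
  P: 0 + 2(58.3) = 116.6
Total out = 323.3 mol/s; y_U = 40.55 / 323.3 = 0.1254.

0.125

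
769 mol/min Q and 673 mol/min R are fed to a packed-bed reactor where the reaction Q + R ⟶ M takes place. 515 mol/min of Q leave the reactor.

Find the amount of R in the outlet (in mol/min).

419 mol/min

For Q: n = n₀ − 1ξ → 515 = 769 − 1ξ, giving ξ = 254 mol/min.
Outlet amounts (n = n₀ + ν ξ):
  Q: 769 − 1(254) = 515
  R: 673 − 1(254) = 419
  M: 0 + 1(254) = 254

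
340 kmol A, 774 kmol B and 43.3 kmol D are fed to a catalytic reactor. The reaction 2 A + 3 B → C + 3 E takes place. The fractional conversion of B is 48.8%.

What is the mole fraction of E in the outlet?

0.366

B reacted = 0.488 × 774 = 377.7 kmol; ν_B = −3, so ξ = 377.7/3 = 125.9 kmol.
Outlet amounts (n = n₀ + ν ξ):
  A: 340 − 2(125.9) = 88.19
  B: 774 − 3(125.9) = 396.3
  C: 0 + 1(125.9) = 125.9
  E: 0 + 3(125.9) = 377.7
  D: 43.3 (inert)
Total out = 1031 kmol; y_E = 377.7 / 1031 = 0.3662.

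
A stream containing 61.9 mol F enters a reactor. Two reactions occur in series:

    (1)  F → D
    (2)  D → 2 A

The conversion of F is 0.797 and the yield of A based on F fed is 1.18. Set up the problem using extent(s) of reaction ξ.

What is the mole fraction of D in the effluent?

0.13

Conversion of F: F consumed = 1ξ₁ = 0.797 × 61.9 → ξ₁ = 49.33 mol.
Yield of A: 2ξ₂ / 61.9 = 1.18 → ξ₂ = 36.52 mol.
Outlet amounts (n = n₀ + Σ ν·ξ):
  F: 61.9 − 1(49.33) = 12.57
  D: 0 + 1(49.33) − 1(36.52) = 12.81
  A: 0 + 2(36.52) = 73.04
Total out = 98.42 mol; y_D = 12.81 / 98.42 = 0.1302.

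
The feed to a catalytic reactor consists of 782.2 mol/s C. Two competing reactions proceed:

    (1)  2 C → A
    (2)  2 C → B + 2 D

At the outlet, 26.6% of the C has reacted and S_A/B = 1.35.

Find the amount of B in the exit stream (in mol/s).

Conversion of C: C consumed = 0.266 × 782.2 = 208.1 mol/s = 2ξ₁ + 2ξ₂.
Selectivity: 1ξ₁ / (1ξ₂) = 1.35 → ξ₁ = 1.35 ξ₂.
Substitute: (2·1.35 + 2) ξ₂ = 208.1 → ξ₂ = 44.27 mol/s, ξ₁ = 59.76 mol/s.
Outlet amounts (n = n₀ + Σ ν·ξ):
  C: 782.2 − 2(59.76) − 2(44.27) = 574.1
  A: 0 + 1(59.76) = 59.76
  B: 0 + 1(44.27) = 44.27
  D: 0 + 2(44.27) = 88.54

44.3 mol/s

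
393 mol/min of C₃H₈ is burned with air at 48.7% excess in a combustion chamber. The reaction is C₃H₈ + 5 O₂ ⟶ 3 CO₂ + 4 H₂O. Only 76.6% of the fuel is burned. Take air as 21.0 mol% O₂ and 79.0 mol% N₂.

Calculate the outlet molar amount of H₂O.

Stoichiometric O₂ = 5 × 393 = 1965 mol/min; O₂ fed = 1965 × 1.487 = 2922 mol/min.
N₂ fed = 2922 × 79/21 = 10990 mol/min.
Fuel reacted = 0.766 × 393 → ξ = 301 mol/min.
Outlet (n = n₀ + ν ξ):
  C₃H₈: 393 − 1(301) = 91.96
  O₂: 2922 − 5(301) = 1417
  N₂: 10990 (inert)
  CO₂: 0 + 3(301) = 903.1
  H₂O: 0 + 4(301) = 1204

1200 mol/min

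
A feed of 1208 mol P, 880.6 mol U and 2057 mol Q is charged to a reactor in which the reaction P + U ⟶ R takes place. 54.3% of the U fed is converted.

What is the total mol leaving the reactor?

3670 mol

U reacted = 0.543 × 880.6 = 478.2 mol; ν_U = −1, so ξ = 478.2/1 = 478.2 mol.
Outlet amounts (n = n₀ + ν ξ):
  P: 1208 − 1(478.2) = 729.8
  U: 880.6 − 1(478.2) = 402.4
  R: 0 + 1(478.2) = 478.2
  Q: 2057 (inert)
Total out = 729.8 + 402.4 + 478.2 + 2057 = 3667 mol.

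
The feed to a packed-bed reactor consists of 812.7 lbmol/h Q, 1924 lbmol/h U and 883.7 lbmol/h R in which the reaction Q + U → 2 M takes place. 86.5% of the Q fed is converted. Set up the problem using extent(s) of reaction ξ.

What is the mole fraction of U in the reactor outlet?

0.337

Q reacted = 0.865 × 812.7 = 703 lbmol/h; ν_Q = −1, so ξ = 703/1 = 703 lbmol/h.
Outlet amounts (n = n₀ + ν ξ):
  Q: 812.7 − 1(703) = 109.7
  U: 1924 − 1(703) = 1221
  M: 0 + 2(703) = 1406
  R: 883.7 (inert)
Total out = 3620 lbmol/h; y_U = 1221 / 3620 = 0.3373.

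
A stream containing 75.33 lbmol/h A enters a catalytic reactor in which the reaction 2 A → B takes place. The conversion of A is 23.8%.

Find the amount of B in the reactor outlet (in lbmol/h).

8.96 lbmol/h

A reacted = 0.238 × 75.33 = 17.93 lbmol/h; ν_A = −2, so ξ = 17.93/2 = 8.964 lbmol/h.
Outlet amounts (n = n₀ + ν ξ):
  A: 75.33 − 2(8.964) = 57.4
  B: 0 + 1(8.964) = 8.964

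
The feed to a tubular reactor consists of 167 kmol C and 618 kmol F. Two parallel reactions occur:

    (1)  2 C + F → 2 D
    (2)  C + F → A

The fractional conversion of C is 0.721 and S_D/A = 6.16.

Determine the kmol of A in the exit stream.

Conversion of C: C consumed = 0.721 × 167 = 120.4 kmol = 2ξ₁ + 1ξ₂.
Selectivity: 2ξ₁ / (1ξ₂) = 6.16 → ξ₁ = 3.08 ξ₂.
Substitute: (2·3.08 + 1) ξ₂ = 120.4 → ξ₂ = 16.82 kmol, ξ₁ = 51.8 kmol.
Outlet amounts (n = n₀ + Σ ν·ξ):
  C: 167 − 2(51.8) − 1(16.82) = 46.59
  F: 618 − 1(51.8) − 1(16.82) = 549.4
  D: 0 + 2(51.8) = 103.6
  A: 0 + 1(16.82) = 16.82

16.8 kmol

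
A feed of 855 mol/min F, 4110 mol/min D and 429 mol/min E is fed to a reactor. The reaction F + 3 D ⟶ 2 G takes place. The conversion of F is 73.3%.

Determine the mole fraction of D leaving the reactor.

F reacted = 0.733 × 855 = 626.7 mol/min; ν_F = −1, so ξ = 626.7/1 = 626.7 mol/min.
Outlet amounts (n = n₀ + ν ξ):
  F: 855 − 1(626.7) = 228.3
  D: 4110 − 3(626.7) = 2230
  G: 0 + 2(626.7) = 1253
  E: 429 (inert)
Total out = 4141 mol/min; y_D = 2230 / 4141 = 0.5385.

0.539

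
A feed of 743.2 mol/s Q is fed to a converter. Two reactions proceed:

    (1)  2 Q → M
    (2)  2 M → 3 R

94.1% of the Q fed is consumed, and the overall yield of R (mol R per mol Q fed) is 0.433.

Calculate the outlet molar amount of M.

135 mol/s

Conversion of Q: Q consumed = 2ξ₁ = 0.941 × 743.2 → ξ₁ = 349.7 mol/s.
Yield of R: 3ξ₂ / 743.2 = 0.433 → ξ₂ = 107.3 mol/s.
Outlet amounts (n = n₀ + Σ ν·ξ):
  Q: 743.2 − 2(349.7) = 43.85
  M: 0 + 1(349.7) − 2(107.3) = 135.1
  R: 0 + 3(107.3) = 321.8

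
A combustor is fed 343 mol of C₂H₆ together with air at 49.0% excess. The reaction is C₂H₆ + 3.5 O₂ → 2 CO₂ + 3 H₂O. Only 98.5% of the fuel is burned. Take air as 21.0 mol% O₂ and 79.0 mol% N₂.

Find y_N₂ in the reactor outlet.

Stoichiometric O₂ = 3.5 × 343 = 1200 mol; O₂ fed = 1200 × 1.490 = 1789 mol.
N₂ fed = 1789 × 79/21 = 6729 mol.
Fuel reacted = 0.985 × 343 → ξ = 337.9 mol.
Outlet (n = n₀ + ν ξ):
  C₂H₆: 343 − 1(337.9) = 5.145
  O₂: 1789 − 3.5(337.9) = 606.3
  N₂: 6729 (inert)
  CO₂: 0 + 2(337.9) = 675.7
  H₂O: 0 + 3(337.9) = 1014
Total out = 9030 mol; y_N₂ = 6729 / 9030 = 0.7452.

0.745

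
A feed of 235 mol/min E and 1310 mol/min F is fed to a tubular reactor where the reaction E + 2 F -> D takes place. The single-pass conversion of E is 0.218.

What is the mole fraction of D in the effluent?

E reacted = 0.218 × 235 = 51.23 mol/min; ν_E = −1, so ξ = 51.23/1 = 51.23 mol/min.
Outlet amounts (n = n₀ + ν ξ):
  E: 235 − 1(51.23) = 183.8
  F: 1310 − 2(51.23) = 1208
  D: 0 + 1(51.23) = 51.23
Total out = 1443 mol/min; y_D = 51.23 / 1443 = 0.03551.

0.0355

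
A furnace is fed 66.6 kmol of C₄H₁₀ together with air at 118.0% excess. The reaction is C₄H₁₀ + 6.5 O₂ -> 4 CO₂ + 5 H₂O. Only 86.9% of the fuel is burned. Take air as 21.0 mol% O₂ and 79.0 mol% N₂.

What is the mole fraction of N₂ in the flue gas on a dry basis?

0.815

Stoichiometric O₂ = 6.5 × 66.6 = 432.9 kmol; O₂ fed = 432.9 × 2.180 = 943.7 kmol.
N₂ fed = 943.7 × 79/21 = 3550 kmol.
Fuel reacted = 0.869 × 66.6 → ξ = 57.88 kmol.
Outlet (n = n₀ + ν ξ):
  C₄H₁₀: 66.6 − 1(57.88) = 8.725
  O₂: 943.7 − 6.5(57.88) = 567.5
  N₂: 3550 (inert)
  CO₂: 0 + 4(57.88) = 231.5
  H₂O: 0 + 5(57.88) = 289.4
Dry total = 4358 kmol; y_N₂ (dry) = 3550 / 4358 = 0.8146.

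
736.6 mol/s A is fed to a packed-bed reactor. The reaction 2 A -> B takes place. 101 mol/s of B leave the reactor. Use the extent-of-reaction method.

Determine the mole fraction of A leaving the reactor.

0.841

For B: n = n₀ + 1ξ → 101 = 0 + 1ξ, giving ξ = 101 mol/s.
Outlet amounts (n = n₀ + ν ξ):
  A: 736.6 − 2(101) = 534.6
  B: 0 + 1(101) = 101
Total out = 635.6 mol/s; y_A = 534.6 / 635.6 = 0.8411.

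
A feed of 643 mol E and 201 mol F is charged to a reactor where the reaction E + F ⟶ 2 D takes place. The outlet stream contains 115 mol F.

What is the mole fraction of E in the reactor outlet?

0.66

For F: n = n₀ − 1ξ → 115 = 201 − 1ξ, giving ξ = 86 mol.
Outlet amounts (n = n₀ + ν ξ):
  E: 643 − 1(86) = 557
  F: 201 − 1(86) = 115
  D: 0 + 2(86) = 172
Total out = 844 mol; y_E = 557 / 844 = 0.66.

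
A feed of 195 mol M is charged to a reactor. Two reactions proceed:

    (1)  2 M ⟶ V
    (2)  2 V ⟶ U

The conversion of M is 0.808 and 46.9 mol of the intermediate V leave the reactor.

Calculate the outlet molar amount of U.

Conversion of M: M consumed = 2ξ₁ = 0.808 × 195 → ξ₁ = 78.78 mol.
V balance: n_V = 0 + 1ξ₁ − 2ξ₂ = 46.9 → ξ₂ = (1·78.78 − 46.9)/2 = 15.94 mol.
Outlet amounts (n = n₀ + Σ ν·ξ):
  M: 195 − 2(78.78) = 37.44
  V: 0 + 1(78.78) − 2(15.94) = 46.9
  U: 0 + 1(15.94) = 15.94

15.9 mol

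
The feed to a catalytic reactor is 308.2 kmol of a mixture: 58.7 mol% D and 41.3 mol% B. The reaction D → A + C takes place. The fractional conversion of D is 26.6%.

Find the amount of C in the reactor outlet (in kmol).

D reacted = 0.266 × 180.9 = 48.12 kmol; ν_D = −1, so ξ = 48.12/1 = 48.12 kmol.
Outlet amounts (n = n₀ + ν ξ):
  D: 180.9 − 1(48.12) = 132.8
  A: 0 + 1(48.12) = 48.12
  C: 0 + 1(48.12) = 48.12
  B: 127.3 (inert)

48.1 kmol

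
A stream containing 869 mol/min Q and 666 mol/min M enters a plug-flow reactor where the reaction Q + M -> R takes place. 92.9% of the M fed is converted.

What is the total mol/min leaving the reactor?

916 mol/min

M reacted = 0.929 × 666 = 618.7 mol/min; ν_M = −1, so ξ = 618.7/1 = 618.7 mol/min.
Outlet amounts (n = n₀ + ν ξ):
  Q: 869 − 1(618.7) = 250.3
  M: 666 − 1(618.7) = 47.29
  R: 0 + 1(618.7) = 618.7
Total out = 250.3 + 47.29 + 618.7 = 916.3 mol/min.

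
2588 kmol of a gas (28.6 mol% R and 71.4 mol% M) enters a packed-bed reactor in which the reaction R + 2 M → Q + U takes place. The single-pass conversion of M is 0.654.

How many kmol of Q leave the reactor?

604 kmol

M reacted = 0.654 × 1848 = 1208 kmol; ν_M = −2, so ξ = 1208/2 = 604.2 kmol.
Outlet amounts (n = n₀ + ν ξ):
  R: 740.2 − 1(604.2) = 135.9
  M: 1848 − 2(604.2) = 639.3
  Q: 0 + 1(604.2) = 604.2
  U: 0 + 1(604.2) = 604.2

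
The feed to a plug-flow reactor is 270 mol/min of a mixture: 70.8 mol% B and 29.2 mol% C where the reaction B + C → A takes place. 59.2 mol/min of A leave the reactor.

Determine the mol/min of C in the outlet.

For A: n = n₀ + 1ξ → 59.2 = 0 + 1ξ, giving ξ = 59.2 mol/min.
Outlet amounts (n = n₀ + ν ξ):
  B: 191.2 − 1(59.2) = 132
  C: 78.84 − 1(59.2) = 19.64
  A: 0 + 1(59.2) = 59.2

19.6 mol/min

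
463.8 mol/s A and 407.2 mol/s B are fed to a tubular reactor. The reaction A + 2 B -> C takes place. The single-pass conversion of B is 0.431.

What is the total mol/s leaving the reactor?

695 mol/s

B reacted = 0.431 × 407.2 = 175.5 mol/s; ν_B = −2, so ξ = 175.5/2 = 87.75 mol/s.
Outlet amounts (n = n₀ + ν ξ):
  A: 463.8 − 1(87.75) = 376
  B: 407.2 − 2(87.75) = 231.7
  C: 0 + 1(87.75) = 87.75
Total out = 376 + 231.7 + 87.75 = 695.5 mol/s.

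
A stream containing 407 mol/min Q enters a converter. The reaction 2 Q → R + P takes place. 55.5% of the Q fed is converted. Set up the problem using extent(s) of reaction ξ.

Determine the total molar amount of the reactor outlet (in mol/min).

407 mol/min

Q reacted = 0.555 × 407 = 225.9 mol/min; ν_Q = −2, so ξ = 225.9/2 = 112.9 mol/min.
Outlet amounts (n = n₀ + ν ξ):
  Q: 407 − 2(112.9) = 181.1
  R: 0 + 1(112.9) = 112.9
  P: 0 + 1(112.9) = 112.9
Total out = 181.1 + 112.9 + 112.9 = 407 mol/min.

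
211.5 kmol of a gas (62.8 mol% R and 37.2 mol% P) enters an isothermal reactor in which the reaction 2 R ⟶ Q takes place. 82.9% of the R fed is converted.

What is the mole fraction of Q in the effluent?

0.352

R reacted = 0.829 × 132.8 = 110.1 kmol; ν_R = −2, so ξ = 110.1/2 = 55.05 kmol.
Outlet amounts (n = n₀ + ν ξ):
  R: 132.8 − 2(55.05) = 22.71
  Q: 0 + 1(55.05) = 55.05
  P: 78.68 (inert)
Total out = 156.4 kmol; y_Q = 55.05 / 156.4 = 0.3519.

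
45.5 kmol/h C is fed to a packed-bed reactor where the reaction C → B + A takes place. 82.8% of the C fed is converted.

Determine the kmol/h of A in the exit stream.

37.7 kmol/h

C reacted = 0.828 × 45.5 = 37.67 kmol/h; ν_C = −1, so ξ = 37.67/1 = 37.67 kmol/h.
Outlet amounts (n = n₀ + ν ξ):
  C: 45.5 − 1(37.67) = 7.826
  B: 0 + 1(37.67) = 37.67
  A: 0 + 1(37.67) = 37.67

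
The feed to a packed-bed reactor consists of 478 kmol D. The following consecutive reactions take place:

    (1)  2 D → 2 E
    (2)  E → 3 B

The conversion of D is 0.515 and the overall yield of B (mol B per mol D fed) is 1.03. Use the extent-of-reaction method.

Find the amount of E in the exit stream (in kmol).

82.1 kmol

Conversion of D: D consumed = 2ξ₁ = 0.515 × 478 → ξ₁ = 123.1 kmol.
Yield of B: 3ξ₂ / 478 = 1.03 → ξ₂ = 164.1 kmol.
Outlet amounts (n = n₀ + Σ ν·ξ):
  D: 478 − 2(123.1) = 231.8
  E: 0 + 2(123.1) − 1(164.1) = 82.06
  B: 0 + 3(164.1) = 492.3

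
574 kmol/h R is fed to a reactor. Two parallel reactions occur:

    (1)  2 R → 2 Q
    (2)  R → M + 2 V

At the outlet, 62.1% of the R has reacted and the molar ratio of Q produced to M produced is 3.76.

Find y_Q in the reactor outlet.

Conversion of R: R consumed = 0.621 × 574 = 356.5 kmol/h = 2ξ₁ + 1ξ₂.
Selectivity: 2ξ₁ / (1ξ₂) = 3.76 → ξ₁ = 1.88 ξ₂.
Substitute: (2·1.88 + 1) ξ₂ = 356.5 → ξ₂ = 74.89 kmol/h, ξ₁ = 140.8 kmol/h.
Outlet amounts (n = n₀ + Σ ν·ξ):
  R: 574 − 2(140.8) − 1(74.89) = 217.5
  Q: 0 + 2(140.8) = 281.6
  M: 0 + 1(74.89) = 74.89
  V: 0 + 2(74.89) = 149.8
Total out = 723.8 kmol/h; y_Q = 281.6 / 723.8 = 0.389.

0.389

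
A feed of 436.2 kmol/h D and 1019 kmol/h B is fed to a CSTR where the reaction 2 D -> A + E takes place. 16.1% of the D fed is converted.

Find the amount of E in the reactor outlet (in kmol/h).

D reacted = 0.161 × 436.2 = 70.23 kmol/h; ν_D = −2, so ξ = 70.23/2 = 35.11 kmol/h.
Outlet amounts (n = n₀ + ν ξ):
  D: 436.2 − 2(35.11) = 366
  A: 0 + 1(35.11) = 35.11
  E: 0 + 1(35.11) = 35.11
  B: 1019 (inert)

35.1 kmol/h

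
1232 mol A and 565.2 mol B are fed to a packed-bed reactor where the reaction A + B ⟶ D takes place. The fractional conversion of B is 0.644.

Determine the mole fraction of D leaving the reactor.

0.254

B reacted = 0.644 × 565.2 = 364 mol; ν_B = −1, so ξ = 364/1 = 364 mol.
Outlet amounts (n = n₀ + ν ξ):
  A: 1232 − 1(364) = 868
  B: 565.2 − 1(364) = 201.2
  D: 0 + 1(364) = 364
Total out = 1433 mol; y_D = 364 / 1433 = 0.254.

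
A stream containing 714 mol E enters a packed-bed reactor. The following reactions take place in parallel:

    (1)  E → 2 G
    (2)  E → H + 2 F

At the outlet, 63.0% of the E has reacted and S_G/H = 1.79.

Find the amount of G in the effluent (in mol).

425 mol

Conversion of E: E consumed = 0.63 × 714 = 449.8 mol = 1ξ₁ + 1ξ₂.
Selectivity: 2ξ₁ / (1ξ₂) = 1.79 → ξ₁ = 0.895 ξ₂.
Substitute: (1·0.895 + 1) ξ₂ = 449.8 → ξ₂ = 237.4 mol, ξ₁ = 212.4 mol.
Outlet amounts (n = n₀ + Σ ν·ξ):
  E: 714 − 1(212.4) − 1(237.4) = 264.2
  G: 0 + 2(212.4) = 424.9
  H: 0 + 1(237.4) = 237.4
  F: 0 + 2(237.4) = 474.7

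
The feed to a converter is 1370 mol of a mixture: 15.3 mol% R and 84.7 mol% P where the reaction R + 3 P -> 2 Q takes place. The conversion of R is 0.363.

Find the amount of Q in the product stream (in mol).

152 mol

R reacted = 0.363 × 209.6 = 76.09 mol; ν_R = −1, so ξ = 76.09/1 = 76.09 mol.
Outlet amounts (n = n₀ + ν ξ):
  R: 209.6 − 1(76.09) = 133.5
  P: 1160 − 3(76.09) = 932.1
  Q: 0 + 2(76.09) = 152.2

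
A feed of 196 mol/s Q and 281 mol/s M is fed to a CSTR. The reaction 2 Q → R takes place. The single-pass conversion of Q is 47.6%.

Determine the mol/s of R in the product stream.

46.6 mol/s

Q reacted = 0.476 × 196 = 93.3 mol/s; ν_Q = −2, so ξ = 93.3/2 = 46.65 mol/s.
Outlet amounts (n = n₀ + ν ξ):
  Q: 196 − 2(46.65) = 102.7
  R: 0 + 1(46.65) = 46.65
  M: 281 (inert)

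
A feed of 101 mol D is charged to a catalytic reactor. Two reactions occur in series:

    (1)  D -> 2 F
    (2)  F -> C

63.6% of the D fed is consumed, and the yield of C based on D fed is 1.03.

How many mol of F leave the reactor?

Conversion of D: D consumed = 1ξ₁ = 0.636 × 101 → ξ₁ = 64.24 mol.
Yield of C: 1ξ₂ / 101 = 1.03 → ξ₂ = 104 mol.
Outlet amounts (n = n₀ + Σ ν·ξ):
  D: 101 − 1(64.24) = 36.76
  F: 0 + 2(64.24) − 1(104) = 24.44
  C: 0 + 1(104) = 104

24.4 mol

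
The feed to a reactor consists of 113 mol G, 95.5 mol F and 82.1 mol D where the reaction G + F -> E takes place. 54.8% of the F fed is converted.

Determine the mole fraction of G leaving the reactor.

F reacted = 0.548 × 95.5 = 52.33 mol; ν_F = −1, so ξ = 52.33/1 = 52.33 mol.
Outlet amounts (n = n₀ + ν ξ):
  G: 113 − 1(52.33) = 60.67
  F: 95.5 − 1(52.33) = 43.17
  E: 0 + 1(52.33) = 52.33
  D: 82.1 (inert)
Total out = 238.3 mol; y_G = 60.67 / 238.3 = 0.2546.

0.255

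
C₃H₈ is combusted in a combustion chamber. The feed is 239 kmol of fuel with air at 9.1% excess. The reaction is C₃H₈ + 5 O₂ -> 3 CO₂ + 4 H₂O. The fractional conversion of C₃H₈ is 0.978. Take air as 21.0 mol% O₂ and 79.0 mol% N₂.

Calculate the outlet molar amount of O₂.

Stoichiometric O₂ = 5 × 239 = 1195 kmol; O₂ fed = 1195 × 1.091 = 1304 kmol.
N₂ fed = 1304 × 79/21 = 4905 kmol.
Fuel reacted = 0.978 × 239 → ξ = 233.7 kmol.
Outlet (n = n₀ + ν ξ):
  C₃H₈: 239 − 1(233.7) = 5.258
  O₂: 1304 − 5(233.7) = 135
  N₂: 4905 (inert)
  CO₂: 0 + 3(233.7) = 701.2
  H₂O: 0 + 4(233.7) = 935

135 kmol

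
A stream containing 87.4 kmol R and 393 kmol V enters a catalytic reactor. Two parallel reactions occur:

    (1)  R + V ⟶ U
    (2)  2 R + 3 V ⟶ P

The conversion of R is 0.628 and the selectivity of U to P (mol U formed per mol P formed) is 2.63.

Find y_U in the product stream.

0.0776

Conversion of R: R consumed = 0.628 × 87.4 = 54.89 kmol = 1ξ₁ + 2ξ₂.
Selectivity: 1ξ₁ / (1ξ₂) = 2.63 → ξ₁ = 2.63 ξ₂.
Substitute: (1·2.63 + 2) ξ₂ = 54.89 → ξ₂ = 11.85 kmol, ξ₁ = 31.18 kmol.
Outlet amounts (n = n₀ + Σ ν·ξ):
  R: 87.4 − 1(31.18) − 2(11.85) = 32.51
  V: 393 − 1(31.18) − 3(11.85) = 326.3
  U: 0 + 1(31.18) = 31.18
  P: 0 + 1(11.85) = 11.85
Total out = 401.8 kmol; y_U = 31.18 / 401.8 = 0.07759.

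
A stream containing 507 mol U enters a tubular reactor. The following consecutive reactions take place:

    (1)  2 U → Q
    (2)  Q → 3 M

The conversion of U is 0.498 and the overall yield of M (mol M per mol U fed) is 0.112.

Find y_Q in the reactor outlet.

0.256

Conversion of U: U consumed = 2ξ₁ = 0.498 × 507 → ξ₁ = 126.2 mol.
Yield of M: 3ξ₂ / 507 = 0.112 → ξ₂ = 18.93 mol.
Outlet amounts (n = n₀ + Σ ν·ξ):
  U: 507 − 2(126.2) = 254.5
  Q: 0 + 1(126.2) − 1(18.93) = 107.3
  M: 0 + 3(18.93) = 56.78
Total out = 418.6 mol; y_Q = 107.3 / 418.6 = 0.2564.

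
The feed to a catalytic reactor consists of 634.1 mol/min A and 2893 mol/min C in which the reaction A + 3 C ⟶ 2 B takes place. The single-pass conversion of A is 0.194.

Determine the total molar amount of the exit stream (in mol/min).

A reacted = 0.194 × 634.1 = 123 mol/min; ν_A = −1, so ξ = 123/1 = 123 mol/min.
Outlet amounts (n = n₀ + ν ξ):
  A: 634.1 − 1(123) = 511.1
  C: 2893 − 3(123) = 2524
  B: 0 + 2(123) = 246
Total out = 511.1 + 2524 + 246 = 3281 mol/min.

3280 mol/min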